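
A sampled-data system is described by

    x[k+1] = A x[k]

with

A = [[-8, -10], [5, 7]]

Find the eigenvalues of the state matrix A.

-3, 2

det(zI - A) = z^2 - (tr A)z + det A, with tr A = (-8) + 7 = -1 and det A = (-8)·7 - (-10)·5 = -56 - (-50) = -6.
So p(z) = det(zI - A) = z^2 + z - 6.
Factor z^2 + z - 6: two numbers with sum -1 and product -6 are 2 and -3, so z^2 + z - 6 = (z - 2)(z + 3).
Hence p(z) = (z - 2) (z + 3), with roots -3, 2.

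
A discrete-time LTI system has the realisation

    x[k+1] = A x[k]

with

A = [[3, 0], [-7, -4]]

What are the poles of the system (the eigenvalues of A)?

det(zI - A) = z^2 - (tr A)z + det A, with tr A = 3 + (-4) = -1 and det A = 3·(-4) - 0·(-7) = -12 - 0 = -12.
So p(z) = det(zI - A) = z^2 + z - 12.
Factor z^2 + z - 12: two numbers with sum -1 and product -12 are 3 and -4, so z^2 + z - 12 = (z - 3)(z + 4).
Hence p(z) = (z - 3) (z + 4), with roots -4, 3.

-4, 3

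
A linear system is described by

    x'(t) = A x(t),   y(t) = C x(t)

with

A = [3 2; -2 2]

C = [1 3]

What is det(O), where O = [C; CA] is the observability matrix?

17

CA = [[-3, 8]]
Observability matrix O = [C; CA] = [[1, 3], [-3, 8]]
det(O) = 1·8 - 3·(-3) = 8 - (-9) = 17
Since det(O) ≠ 0, rank(O) = 2 and the system is completely observable.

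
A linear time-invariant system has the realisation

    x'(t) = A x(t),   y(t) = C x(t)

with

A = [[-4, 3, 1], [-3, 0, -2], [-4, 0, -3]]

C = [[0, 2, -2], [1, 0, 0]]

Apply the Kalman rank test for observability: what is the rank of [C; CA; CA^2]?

3

CA = [[2, 0, 2], [-4, 3, 1]]
CA^2 = [[-16, 6, -4], [3, -12, -13]]
Observability matrix O = [C; CA; CA^2] = [[0, 2, -2], [1, 0, 0], [2, 0, 2], [-4, 3, 1], [-16, 6, -4], [3, -12, -13]]
Take the 3×3 submatrix of O formed by rows 1, 2, 3: [[0, 2, -2], [1, 0, 0], [2, 0, 2]]. Its determinant is 0·(0·2 - 0·0) - 2·(1·2 - 0·2) + (-2)·(1·0 - 0·2) = 0·0 - 2·2 + (-2)·0 = -4 ≠ 0.
So rank(O) ≥ 3; since O has 3 columns, rank(O) = 3.
rank(O) = 3 = n, so the pair (A, C) is completely observable.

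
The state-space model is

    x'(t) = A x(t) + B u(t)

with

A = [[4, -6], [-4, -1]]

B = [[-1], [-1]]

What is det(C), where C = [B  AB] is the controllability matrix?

-3

AB = [[2], [5]]
Controllability matrix C = [B  AB] = [[-1, 2], [-1, 5]]
det(C) = (-1)·5 - 2·(-1) = -5 - (-2) = -3
Since det(C) ≠ 0, rank(C) = 2 and the system is completely controllable.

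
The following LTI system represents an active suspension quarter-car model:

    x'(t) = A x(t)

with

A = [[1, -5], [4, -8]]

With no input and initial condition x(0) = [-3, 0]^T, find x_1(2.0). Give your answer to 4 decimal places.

det(sI - A) = s^2 - (tr A)s + det A, with tr A = 1 + (-8) = -7 and det A = 1·(-8) - (-5)·4 = -8 - (-20) = 12.
So p(s) = det(sI - A) = s^2 + 7s + 12.
Factor s^2 + 7s + 12: two numbers with sum -7 and product 12 are -3 and -4, so s^2 + 7s + 12 = (s + 3)(s + 4).
Hence p(s) = (s + 3) (s + 4), with roots -4, -3.
The eigenvalues -4, -3 are distinct and real, so A is diagonalisable and x(t) = e^{At} x(0) = V diag(e^{λ_i t}) V^{-1} x(0), where the columns of V are the eigenvectors.
λ = -4: A - (-4)I = [[5, -5], [4, -4]]. Row 1 gives 5·v1 + (-5)·v2 = 0, so take v_1 = [1, 1]^T.
λ = -3: A - (-3)I = [[4, -5], [4, -5]]. Row 1 gives 4·v1 + (-5)·v2 = 0, so take v_2 = [5, 4]^T.
V = [v_1 v_2] = [[1, 5], [1, 4]] has det V = -1, so V^{-1} = adj(V)/det V = [[-4, 5], [1, -1]].
Modal coordinates z(0) = V^{-1} x(0): (-4)·(-3) + 5·0 = 12; 1·(-3) + (-1)·0 = -3; so z(0) = [12, -3]^T.
x_1(t) = Σ_i (v_i)_1 · z_i(0) · e^{λ_i t} (row 1 of V times the modal terms).
x_1(2.0) = 1·12·e^{-4·2.0} + 5·(-3)·e^{-3·2.0} = 12·0.000335 + (-15)·0.002479 = -0.0332.

-0.0332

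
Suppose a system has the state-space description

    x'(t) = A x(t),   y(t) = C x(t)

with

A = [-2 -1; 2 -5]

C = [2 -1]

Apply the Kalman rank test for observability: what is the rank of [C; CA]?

1

CA = [[-6, 3]]
Observability matrix O = [C; CA] = [[2, -1], [-6, 3]]
Every row of O is a scalar multiple of row 1 = [2, -1] (multipliers 1, -3), so the rows span a one-dimensional space.
O ≠ 0, hence rank(O) = 1.
rank(O) = 1 < n = 2, so the pair (A, C) is not completely observable.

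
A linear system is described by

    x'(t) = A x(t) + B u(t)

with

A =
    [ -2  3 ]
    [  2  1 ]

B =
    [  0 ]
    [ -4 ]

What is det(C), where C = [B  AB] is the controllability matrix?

-48

AB = [[-12], [-4]]
Controllability matrix C = [B  AB] = [[0, -12], [-4, -4]]
det(C) = 0·(-4) - (-12)·(-4) = 0 - 48 = -48
Since det(C) ≠ 0, rank(C) = 2 and the system is completely controllable.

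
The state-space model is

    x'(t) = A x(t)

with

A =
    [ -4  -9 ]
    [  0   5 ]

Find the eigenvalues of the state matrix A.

-4, 5

det(sI - A) = s^2 - (tr A)s + det A, with tr A = (-4) + 5 = 1 and det A = (-4)·5 - (-9)·0 = -20 - 0 = -20.
So p(s) = det(sI - A) = s^2 - s - 20.
Factor s^2 - s - 20: two numbers with sum 1 and product -20 are 5 and -4, so s^2 - s - 20 = (s - 5)(s + 4).
Hence p(s) = (s - 5) (s + 4), with roots -4, 5.
At least one eigenvalue has non-negative real part, so the system is not asymptotically stable.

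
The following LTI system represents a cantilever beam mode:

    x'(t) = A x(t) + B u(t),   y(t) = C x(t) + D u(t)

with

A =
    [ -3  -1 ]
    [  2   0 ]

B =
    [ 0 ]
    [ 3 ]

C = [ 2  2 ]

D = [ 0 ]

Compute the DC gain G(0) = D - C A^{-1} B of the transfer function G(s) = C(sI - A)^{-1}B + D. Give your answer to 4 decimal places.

6.0000

G(0) = C(-A)^{-1}B + D = -C A^{-1} B + D.
det A = 2, so A^{-1} = (1/2)·adj(A) = [[0, 1/2], [-1, -3/2]]
A^{-1} B = [3/2, -9/2]^T
C A^{-1} B = -6
G(0) = D - C A^{-1} B = 0 - (-6) = 6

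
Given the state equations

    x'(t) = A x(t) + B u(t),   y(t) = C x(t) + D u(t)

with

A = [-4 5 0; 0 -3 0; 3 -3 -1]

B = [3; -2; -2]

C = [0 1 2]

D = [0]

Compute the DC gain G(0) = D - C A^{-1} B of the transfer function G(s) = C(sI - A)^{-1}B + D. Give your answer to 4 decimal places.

G(0) = C(-A)^{-1}B + D = -C A^{-1} B + D.
det A = -12, so A^{-1} = (1/-12)·adj(A) = [[-1/4, -5/12, 0], [0, -1/3, 0], [-3/4, -1/4, -1]]
A^{-1} B = [1/12, 2/3, 1/4]^T
C A^{-1} B = 7/6
G(0) = D - C A^{-1} B = 0 - (7/6) = -7/6 ≈ -1.1667

-1.1667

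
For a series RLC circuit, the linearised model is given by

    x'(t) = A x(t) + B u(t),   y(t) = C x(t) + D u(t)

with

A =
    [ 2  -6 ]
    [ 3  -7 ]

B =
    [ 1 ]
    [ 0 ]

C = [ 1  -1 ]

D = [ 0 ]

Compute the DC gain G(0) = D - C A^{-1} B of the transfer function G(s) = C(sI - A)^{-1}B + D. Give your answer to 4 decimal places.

1.0000

G(0) = C(-A)^{-1}B + D = -C A^{-1} B + D.
det A = 4, so A^{-1} = (1/4)·adj(A) = [[-7/4, 3/2], [-3/4, 1/2]]
A^{-1} B = [-7/4, -3/4]^T
C A^{-1} B = -1
G(0) = D - C A^{-1} B = 0 - (-1) = 1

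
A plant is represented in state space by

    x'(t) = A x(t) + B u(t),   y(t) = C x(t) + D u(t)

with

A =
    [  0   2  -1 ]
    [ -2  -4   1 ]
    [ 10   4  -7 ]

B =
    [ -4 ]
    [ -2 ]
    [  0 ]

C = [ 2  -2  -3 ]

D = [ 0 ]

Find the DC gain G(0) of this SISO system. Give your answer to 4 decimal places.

G(0) = C(-A)^{-1}B + D = -C A^{-1} B + D.
det A = -40, so A^{-1} = (1/-40)·adj(A) = [[-3/5, -1/4, 1/20], [1/10, -1/4, -1/20], [-4/5, -1/2, -1/10]]
A^{-1} B = [29/10, 1/10, 21/5]^T
C A^{-1} B = -7
G(0) = D - C A^{-1} B = 0 - (-7) = 7

7.0000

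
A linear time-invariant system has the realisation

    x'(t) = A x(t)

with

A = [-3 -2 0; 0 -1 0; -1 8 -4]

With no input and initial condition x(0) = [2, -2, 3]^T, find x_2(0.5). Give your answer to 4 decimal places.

-1.2131

det(sI - A) = s^3 - (tr A)s^2 + (M11 + M22 + M33)s - det A, where Mii is the 2×2 principal minor of A obtained by deleting row i and column i.
tr A = (-3) + (-1) + (-4) = -8; M11 = (-1)·(-4) - 0·8 = 4 - 0 = 4; M22 = (-3)·(-4) - 0·(-1) = 12 - 0 = 12; M33 = (-3)·(-1) - (-2)·0 = 3 - 0 = 3; sum of minors = 19.
det A = (-3)·((-1)·(-4) - 0·8) - (-2)·(0·(-4) - 0·(-1)) + 0·(0·8 - (-1)·(-1)) = (-3)·4 - (-2)·0 + 0·(-1) = -12.
So p(s) = det(sI - A) = s^3 + 8s^2 + 19s + 12.
Rational-root test: any integer root divides 12. Testing small divisors, s = -1 works: p(-1) = -1 + 8 + (-19) + 12 = 0, so (s + 1) is a factor.
Dividing, p(s) = (s + 1)(s^2 + 7s + 12).
Factor s^2 + 7s + 12: two numbers with sum -7 and product 12 are -3 and -4, so s^2 + 7s + 12 = (s + 3)(s + 4).
Hence p(s) = (s + 1) (s + 3) (s + 4), with roots -4, -3, -1.
The eigenvalues -4, -3, -1 are distinct and real, so A is diagonalisable and x(t) = e^{At} x(0) = V diag(e^{λ_i t}) V^{-1} x(0), where the columns of V are the eigenvectors.
λ = -4: A - (-4)I = [[1, -2, 0], [0, 3, 0], [-1, 8, 0]]. v must be orthogonal to every row; (row 1) × (row 2) = [0, 0, 3], so take v_1 = [0, 0, -1]^T.
λ = -3: A - (-3)I = [[0, -2, 0], [0, 2, 0], [-1, 8, -1]]. v must be orthogonal to every row; (row 1) × (row 3) = [2, 0, -2], so take v_2 = [1, 0, -1]^T.
λ = -1: A - (-1)I = [[-2, -2, 0], [0, 0, 0], [-1, 8, -3]]. v must be orthogonal to every row; (row 1) × (row 3) = [6, -6, -18], so take v_3 = [-1, 1, 3]^T.
V = [v_1 v_2 v_3] = [[0, 1, -1], [0, 0, 1], [-1, -1, 3]] has det V = -1, so V^{-1} = adj(V)/det V = [[-1, 2, -1], [1, 1, 0], [0, 1, 0]].
Modal coordinates z(0) = V^{-1} x(0): (-1)·2 + 2·(-2) + (-1)·3 = -9; 1·2 + 1·(-2) + 0·3 = 0; 0·2 + 1·(-2) + 0·3 = -2; so z(0) = [-9, 0, -2]^T.
x_2(t) = Σ_i (v_i)_2 · z_i(0) · e^{λ_i t} (row 2 of V times the modal terms).
x_2(0.5) = 0·(-9)·e^{-4·0.5} + 0·0·e^{-3·0.5} + 1·(-2)·e^{-1·0.5} = 0·0.135335 + 0·0.223130 + (-2)·0.606531 = -1.2131.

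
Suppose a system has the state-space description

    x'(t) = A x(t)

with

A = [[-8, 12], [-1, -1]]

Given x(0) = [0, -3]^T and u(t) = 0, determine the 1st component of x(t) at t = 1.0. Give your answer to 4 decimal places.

det(sI - A) = s^2 - (tr A)s + det A, with tr A = (-8) + (-1) = -9 and det A = (-8)·(-1) - 12·(-1) = 8 - (-12) = 20.
So p(s) = det(sI - A) = s^2 + 9s + 20.
Factor s^2 + 9s + 20: two numbers with sum -9 and product 20 are -4 and -5, so s^2 + 9s + 20 = (s + 4)(s + 5).
Hence p(s) = (s + 4) (s + 5), with roots -5, -4.
The eigenvalues -5, -4 are distinct and real, so A is diagonalisable and x(t) = e^{At} x(0) = V diag(e^{λ_i t}) V^{-1} x(0), where the columns of V are the eigenvectors.
λ = -5: A - (-5)I = [[-3, 12], [-1, 4]]. Row 1 gives (-3)·v1 + 12·v2 = 0, so take v_1 = [-4, -1]^T.
λ = -4: A - (-4)I = [[-4, 12], [-1, 3]]. Row 1 gives (-4)·v1 + 12·v2 = 0, so take v_2 = [3, 1]^T.
V = [v_1 v_2] = [[-4, 3], [-1, 1]] has det V = -1, so V^{-1} = adj(V)/det V = [[-1, 3], [-1, 4]].
Modal coordinates z(0) = V^{-1} x(0): (-1)·0 + 3·(-3) = -9; (-1)·0 + 4·(-3) = -12; so z(0) = [-9, -12]^T.
x_1(t) = Σ_i (v_i)_1 · z_i(0) · e^{λ_i t} (row 1 of V times the modal terms).
x_1(1.0) = (-4)·(-9)·e^{-5·1.0} + 3·(-12)·e^{-4·1.0} = 36·0.006738 + (-36)·0.018316 = -0.4168.

-0.4168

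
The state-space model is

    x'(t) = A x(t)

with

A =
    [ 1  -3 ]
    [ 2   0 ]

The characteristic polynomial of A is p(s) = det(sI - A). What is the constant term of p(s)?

6

For a 2×2 matrix, det(sI - A) = s^2 - (tr A)s + det A.
tr A = 1, det A = 6.
So p(s) = s^2 - s + 6.
The constant term is 6.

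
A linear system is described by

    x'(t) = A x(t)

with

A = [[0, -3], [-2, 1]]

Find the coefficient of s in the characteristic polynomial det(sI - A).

-1

For a 2×2 matrix, det(sI - A) = s^2 - (tr A)s + det A.
tr A = 1, det A = -6.
So p(s) = s^2 - s - 6.
The coefficient of s is -1.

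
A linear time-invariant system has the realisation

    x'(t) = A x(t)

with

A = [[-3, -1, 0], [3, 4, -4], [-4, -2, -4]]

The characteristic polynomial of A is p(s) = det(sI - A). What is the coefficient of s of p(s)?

-21

Expand det(sI - A) for the 3×3 matrix.
p(s) = s^3 + 3s^2 - 21s - 44.
(Check: constant term = det(-A) = (-1)^3 det A = -44; coefficient of s^2 = -tr A = 3.)
The coefficient of s is -21.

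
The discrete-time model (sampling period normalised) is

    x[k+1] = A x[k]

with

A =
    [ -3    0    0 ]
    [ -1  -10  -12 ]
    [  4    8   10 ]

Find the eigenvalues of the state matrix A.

-3, -2, 2

det(zI - A) = z^3 - (tr A)z^2 + (M11 + M22 + M33)z - det A, where Mii is the 2×2 principal minor of A obtained by deleting row i and column i.
tr A = (-3) + (-10) + 10 = -3; M11 = (-10)·10 - (-12)·8 = -100 - (-96) = -4; M22 = (-3)·10 - 0·4 = -30 - 0 = -30; M33 = (-3)·(-10) - 0·(-1) = 30 - 0 = 30; sum of minors = -4.
det A = (-3)·((-10)·10 - (-12)·8) - 0·((-1)·10 - (-12)·4) + 0·((-1)·8 - (-10)·4) = (-3)·(-4) - 0·38 + 0·32 = 12.
So p(z) = det(zI - A) = z^3 + 3z^2 - 4z - 12.
Rational-root test: any integer root divides -12. Testing small divisors, z = -2 works: p(-2) = -8 + 12 + 8 + (-12) = 0, so (z + 2) is a factor.
Dividing, p(z) = (z + 2)(z^2 + z - 6).
Factor z^2 + z - 6: two numbers with sum -1 and product -6 are 2 and -3, so z^2 + z - 6 = (z - 2)(z + 3).
Hence p(z) = (z - 2) (z + 2) (z + 3), with roots -3, -2, 2.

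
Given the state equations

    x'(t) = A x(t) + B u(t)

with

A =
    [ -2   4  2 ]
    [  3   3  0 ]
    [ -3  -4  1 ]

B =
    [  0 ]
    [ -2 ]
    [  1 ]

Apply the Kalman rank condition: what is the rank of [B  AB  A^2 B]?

AB = [[-6], [-6], [9]]
A^2B = [[6], [-36], [51]]
Controllability matrix C = [B  AB  A^2B] = [[0, -6, 6], [-2, -6, -36], [1, 9, 51]]
det(C) = 0·((-6)·51 - (-36)·9) - (-6)·((-2)·51 - (-36)·1) + 6·((-2)·9 - (-6)·1) = 0·18 - (-6)·(-66) + 6·(-12) = -468 ≠ 0, so rank(C) = 3.
rank(C) = 3 = n, so the pair (A, B) is completely controllable.

3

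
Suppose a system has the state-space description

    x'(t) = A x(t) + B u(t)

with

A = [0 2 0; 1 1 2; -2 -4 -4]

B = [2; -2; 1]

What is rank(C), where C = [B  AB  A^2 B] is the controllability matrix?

2

AB = [[-4], [2], [0]]
A^2B = [[4], [-2], [0]]
Controllability matrix C = [B  AB  A^2B] = [[2, -4, 4], [-2, 2, -2], [1, 0, 0]]
The rows r1, r2, r3 of C are linearly dependent: r1 + 2·r2 + 2·r3 = 0 (check each entry), so rank(C) ≤ 2.
The 2×2 minor from rows 1, 2, columns 1, 2 is 2·2 - (-4)·(-2) = 4 - 8 = -4 ≠ 0, so rank(C) = 2.
rank(C) = 2 < n = 3, so the pair (A, B) is not completely controllable.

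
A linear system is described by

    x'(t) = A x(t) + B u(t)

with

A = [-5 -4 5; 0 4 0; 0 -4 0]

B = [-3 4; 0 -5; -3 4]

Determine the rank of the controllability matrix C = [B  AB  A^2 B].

AB = [[0, 20], [0, -20], [0, 20]]
A^2B = [[0, 80], [0, -80], [0, 80]]
Controllability matrix C = [B  AB  A^2B] = [[-3, 4, 0, 20, 0, 80], [0, -5, 0, -20, 0, -80], [-3, 4, 0, 20, 0, 80]]
The rows r1, r2, r3 of C are linearly dependent: -r1 + r3 = 0 (check each entry), so rank(C) ≤ 2.
The 2×2 minor from rows 1, 2, columns 1, 2 is (-3)·(-5) - 4·0 = 15 - 0 = 15 ≠ 0, so rank(C) = 2.
rank(C) = 2 < n = 3, so the pair (A, B) is not completely controllable.

2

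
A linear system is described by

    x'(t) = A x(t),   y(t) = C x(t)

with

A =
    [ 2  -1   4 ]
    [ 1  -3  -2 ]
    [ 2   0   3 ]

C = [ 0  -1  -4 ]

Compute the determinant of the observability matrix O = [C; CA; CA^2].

CA = [[-9, 3, -10]]
CA^2 = [[-35, 0, -72]]
Observability matrix O = [C; CA; CA^2] = [[0, -1, -4], [-9, 3, -10], [-35, 0, -72]]
Expanding along the first row, det(O) = 0·(3·(-72) - (-10)·0) - (-1)·((-9)·(-72) - (-10)·(-35)) + (-4)·((-9)·0 - 3·(-35)) = 0·(-216) - (-1)·298 + (-4)·105 = -122
Since det(O) ≠ 0, rank(O) = 3 and the system is completely observable.

-122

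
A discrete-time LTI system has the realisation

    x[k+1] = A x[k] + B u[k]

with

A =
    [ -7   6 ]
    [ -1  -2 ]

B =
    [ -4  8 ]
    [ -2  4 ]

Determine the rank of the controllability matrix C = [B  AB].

1

AB = [[16, -32], [8, -16]]
Controllability matrix C = [B  AB] = [[-4, 8, 16, -32], [-2, 4, 8, -16]]
Every column of C is a scalar multiple of column 1 = [-4, -2] (multipliers 1, -2, -4, 8), so the columns span a one-dimensional space.
C ≠ 0, hence rank(C) = 1.
rank(C) = 1 < n = 2, so the pair (A, B) is not completely controllable.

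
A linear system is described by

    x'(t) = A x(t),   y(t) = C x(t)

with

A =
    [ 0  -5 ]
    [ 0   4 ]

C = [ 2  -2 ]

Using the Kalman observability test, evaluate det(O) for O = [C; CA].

-36

CA = [[0, -18]]
Observability matrix O = [C; CA] = [[2, -2], [0, -18]]
det(O) = 2·(-18) - (-2)·0 = -36 - 0 = -36
Since det(O) ≠ 0, rank(O) = 2 and the system is completely observable.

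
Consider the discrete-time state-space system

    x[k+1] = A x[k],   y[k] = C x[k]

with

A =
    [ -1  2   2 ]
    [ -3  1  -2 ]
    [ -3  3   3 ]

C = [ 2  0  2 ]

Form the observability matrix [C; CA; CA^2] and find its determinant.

CA = [[-8, 10, 10]]
CA^2 = [[-52, 24, -6]]
Observability matrix O = [C; CA; CA^2] = [[2, 0, 2], [-8, 10, 10], [-52, 24, -6]]
Expanding along the first row, det(O) = 2·(10·(-6) - 10·24) - 0·((-8)·(-6) - 10·(-52)) + 2·((-8)·24 - 10·(-52)) = 2·(-300) - 0·568 + 2·328 = 56
Since det(O) ≠ 0, rank(O) = 3 and the system is completely observable.

56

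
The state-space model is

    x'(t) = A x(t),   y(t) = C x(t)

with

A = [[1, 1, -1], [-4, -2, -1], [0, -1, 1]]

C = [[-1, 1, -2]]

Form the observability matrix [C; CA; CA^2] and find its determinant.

20

CA = [[-5, -1, -2]]
CA^2 = [[-1, -1, 4]]
Observability matrix O = [C; CA; CA^2] = [[-1, 1, -2], [-5, -1, -2], [-1, -1, 4]]
Expanding along the first row, det(O) = (-1)·((-1)·4 - (-2)·(-1)) - 1·((-5)·4 - (-2)·(-1)) + (-2)·((-5)·(-1) - (-1)·(-1)) = (-1)·(-6) - 1·(-22) + (-2)·4 = 20
Since det(O) ≠ 0, rank(O) = 3 and the system is completely observable.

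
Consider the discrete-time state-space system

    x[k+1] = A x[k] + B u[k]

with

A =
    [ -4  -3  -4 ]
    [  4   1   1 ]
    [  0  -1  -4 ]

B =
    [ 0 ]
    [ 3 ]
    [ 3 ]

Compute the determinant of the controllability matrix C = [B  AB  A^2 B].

1323

AB = [[-21], [6], [-15]]
A^2B = [[126], [-93], [54]]
Controllability matrix C = [B  AB  A^2B] = [[0, -21, 126], [3, 6, -93], [3, -15, 54]]
Expanding along the first row, det(C) = 0·(6·54 - (-93)·(-15)) - (-21)·(3·54 - (-93)·3) + 126·(3·(-15) - 6·3) = 0·(-1071) - (-21)·441 + 126·(-63) = 1323
Since det(C) ≠ 0, rank(C) = 3 and the system is completely controllable.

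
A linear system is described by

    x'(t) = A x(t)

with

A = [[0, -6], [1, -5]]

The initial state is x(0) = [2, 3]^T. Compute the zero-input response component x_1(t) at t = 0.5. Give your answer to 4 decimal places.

-1.2907

det(sI - A) = s^2 - (tr A)s + det A, with tr A = 0 + (-5) = -5 and det A = 0·(-5) - (-6)·1 = 0 - (-6) = 6.
So p(s) = det(sI - A) = s^2 + 5s + 6.
Factor s^2 + 5s + 6: two numbers with sum -5 and product 6 are -2 and -3, so s^2 + 5s + 6 = (s + 2)(s + 3).
Hence p(s) = (s + 2) (s + 3), with roots -3, -2.
The eigenvalues -3, -2 are distinct and real, so A is diagonalisable and x(t) = e^{At} x(0) = V diag(e^{λ_i t}) V^{-1} x(0), where the columns of V are the eigenvectors.
λ = -3: A - (-3)I = [[3, -6], [1, -2]]. Row 1 gives 3·v1 + (-6)·v2 = 0, so take v_1 = [-2, -1]^T.
λ = -2: A - (-2)I = [[2, -6], [1, -3]]. Row 1 gives 2·v1 + (-6)·v2 = 0, so take v_2 = [-3, -1]^T.
V = [v_1 v_2] = [[-2, -3], [-1, -1]] has det V = -1, so V^{-1} = adj(V)/det V = [[1, -3], [-1, 2]].
Modal coordinates z(0) = V^{-1} x(0): 1·2 + (-3)·3 = -7; (-1)·2 + 2·3 = 4; so z(0) = [-7, 4]^T.
x_1(t) = Σ_i (v_i)_1 · z_i(0) · e^{λ_i t} (row 1 of V times the modal terms).
x_1(0.5) = (-2)·(-7)·e^{-3·0.5} + (-3)·4·e^{-2·0.5} = 14·0.223130 + (-12)·0.367879 = -1.2907.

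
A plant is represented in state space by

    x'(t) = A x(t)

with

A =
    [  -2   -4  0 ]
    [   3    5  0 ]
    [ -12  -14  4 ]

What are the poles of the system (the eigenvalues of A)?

1, 2, 4

det(sI - A) = s^3 - (tr A)s^2 + (M11 + M22 + M33)s - det A, where Mii is the 2×2 principal minor of A obtained by deleting row i and column i.
tr A = (-2) + 5 + 4 = 7; M11 = 5·4 - 0·(-14) = 20 - 0 = 20; M22 = (-2)·4 - 0·(-12) = -8 - 0 = -8; M33 = (-2)·5 - (-4)·3 = -10 - (-12) = 2; sum of minors = 14.
det A = (-2)·(5·4 - 0·(-14)) - (-4)·(3·4 - 0·(-12)) + 0·(3·(-14) - 5·(-12)) = (-2)·20 - (-4)·12 + 0·18 = 8.
So p(s) = det(sI - A) = s^3 - 7s^2 + 14s - 8.
Rational-root test: any integer root divides -8. Testing small divisors, s = 1 works: p(1) = 1 + (-7) + 14 + (-8) = 0, so (s - 1) is a factor.
Dividing, p(s) = (s - 1)(s^2 - 6s + 8).
Factor s^2 - 6s + 8: two numbers with sum 6 and product 8 are 4 and 2, so s^2 - 6s + 8 = (s - 4)(s - 2).
Hence p(s) = (s - 4) (s - 2) (s - 1), with roots 1, 2, 4.
At least one eigenvalue has non-negative real part, so the system is not asymptotically stable.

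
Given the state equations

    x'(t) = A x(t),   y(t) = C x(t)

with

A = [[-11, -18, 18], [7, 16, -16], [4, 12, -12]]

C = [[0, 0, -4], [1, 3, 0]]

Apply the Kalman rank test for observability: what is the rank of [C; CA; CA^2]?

2

CA = [[-16, -48, 48], [10, 30, -30]]
CA^2 = [[32, 96, -96], [-20, -60, 60]]
Observability matrix O = [C; CA; CA^2] = [[0, 0, -4], [1, 3, 0], [-16, -48, 48], [10, 30, -30], [32, 96, -96], [-20, -60, 60]]
The columns c1, c2, c3 of O are linearly dependent: -3·c1 + c2 = 0 (check each entry), so rank(O) ≤ 2.
The 2×2 minor from rows 1, 2, columns 1, 3 is 0·0 - (-4)·1 = 0 - (-4) = 4 ≠ 0, so rank(O) = 2.
rank(O) = 2 < n = 3, so the pair (A, C) is not completely observable.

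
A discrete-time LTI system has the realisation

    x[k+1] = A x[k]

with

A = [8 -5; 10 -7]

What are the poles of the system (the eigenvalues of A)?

-2, 3

det(zI - A) = z^2 - (tr A)z + det A, with tr A = 8 + (-7) = 1 and det A = 8·(-7) - (-5)·10 = -56 - (-50) = -6.
So p(z) = det(zI - A) = z^2 - z - 6.
Factor z^2 - z - 6: two numbers with sum 1 and product -6 are 3 and -2, so z^2 - z - 6 = (z - 3)(z + 2).
Hence p(z) = (z - 3) (z + 2), with roots -2, 3.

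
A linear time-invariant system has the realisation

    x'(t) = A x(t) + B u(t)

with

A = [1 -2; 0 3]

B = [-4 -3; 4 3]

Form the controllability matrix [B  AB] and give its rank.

1

AB = [[-12, -9], [12, 9]]
Controllability matrix C = [B  AB] = [[-4, -3, -12, -9], [4, 3, 12, 9]]
Every column of C is a scalar multiple of column 1 = [-4, 4] (multipliers 1, 3/4, 3, 9/4), so the columns span a one-dimensional space.
C ≠ 0, hence rank(C) = 1.
rank(C) = 1 < n = 2, so the pair (A, B) is not completely controllable.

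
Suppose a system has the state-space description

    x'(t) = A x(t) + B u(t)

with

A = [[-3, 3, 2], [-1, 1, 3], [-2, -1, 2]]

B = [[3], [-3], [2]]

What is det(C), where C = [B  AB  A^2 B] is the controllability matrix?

AB = [[-14], [0], [1]]
A^2B = [[44], [17], [30]]
Controllability matrix C = [B  AB  A^2B] = [[3, -14, 44], [-3, 0, 17], [2, 1, 30]]
Expanding along the first row, det(C) = 3·(0·30 - 17·1) - (-14)·((-3)·30 - 17·2) + 44·((-3)·1 - 0·2) = 3·(-17) - (-14)·(-124) + 44·(-3) = -1919
Since det(C) ≠ 0, rank(C) = 3 and the system is completely controllable.

-1919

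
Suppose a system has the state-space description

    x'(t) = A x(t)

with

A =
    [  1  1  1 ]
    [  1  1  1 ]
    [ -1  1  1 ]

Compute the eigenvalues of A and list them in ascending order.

0, 1, 2

det(sI - A) = s^3 - (tr A)s^2 + (M11 + M22 + M33)s - det A, where Mii is the 2×2 principal minor of A obtained by deleting row i and column i.
tr A = 1 + 1 + 1 = 3; M11 = 1·1 - 1·1 = 1 - 1 = 0; M22 = 1·1 - 1·(-1) = 1 - (-1) = 2; M33 = 1·1 - 1·1 = 1 - 1 = 0; sum of minors = 2.
det A = 1·(1·1 - 1·1) - 1·(1·1 - 1·(-1)) + 1·(1·1 - 1·(-1)) = 1·0 - 1·2 + 1·2 = 0.
So p(s) = det(sI - A) = s^3 - 3s^2 + 2s.
The constant term is 0, so p(s) = s(s^2 - 3s + 2).
Factor s^2 - 3s + 2: two numbers with sum 3 and product 2 are 2 and 1, so s^2 - 3s + 2 = (s - 2)(s - 1).
Hence p(s) = s (s - 2) (s - 1), with roots 0, 1, 2.
At least one eigenvalue has non-negative real part, so the system is not asymptotically stable.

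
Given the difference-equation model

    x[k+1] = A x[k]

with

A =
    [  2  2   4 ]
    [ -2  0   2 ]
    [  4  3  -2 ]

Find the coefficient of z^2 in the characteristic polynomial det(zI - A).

Expand det(zI - A) for the 3×3 matrix.
p(z) = z^3 - 22z + 28.
(Check: constant term = det(-A) = (-1)^3 det A = 28; coefficient of z^2 = -tr A = 0.)
The coefficient of z^2 is 0.

0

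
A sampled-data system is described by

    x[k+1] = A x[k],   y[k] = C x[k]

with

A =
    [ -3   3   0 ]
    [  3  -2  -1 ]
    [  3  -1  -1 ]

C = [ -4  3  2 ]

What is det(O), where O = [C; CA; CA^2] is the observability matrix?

359

CA = [[27, -20, -5]]
CA^2 = [[-156, 126, 25]]
Observability matrix O = [C; CA; CA^2] = [[-4, 3, 2], [27, -20, -5], [-156, 126, 25]]
Expanding along the first row, det(O) = (-4)·((-20)·25 - (-5)·126) - 3·(27·25 - (-5)·(-156)) + 2·(27·126 - (-20)·(-156)) = (-4)·130 - 3·(-105) + 2·282 = 359
Since det(O) ≠ 0, rank(O) = 3 and the system is completely observable.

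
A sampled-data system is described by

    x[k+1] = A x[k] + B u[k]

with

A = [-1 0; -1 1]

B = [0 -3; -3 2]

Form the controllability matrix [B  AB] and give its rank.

2

AB = [[0, 3], [-3, 5]]
Controllability matrix C = [B  AB] = [[0, -3, 0, 3], [-3, 2, -3, 5]]
Take the 2×2 submatrix of C formed by columns 1, 2: [[0, -3], [-3, 2]]. Its determinant is 0·2 - (-3)·(-3) = 0 - 9 = -9 ≠ 0.
So rank(C) ≥ 2; since C has 2 rows, rank(C) = 2.
rank(C) = 2 = n, so the pair (A, B) is completely controllable.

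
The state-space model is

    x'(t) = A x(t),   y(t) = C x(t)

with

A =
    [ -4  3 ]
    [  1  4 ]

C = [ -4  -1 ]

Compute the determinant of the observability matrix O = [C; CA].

CA = [[15, -16]]
Observability matrix O = [C; CA] = [[-4, -1], [15, -16]]
det(O) = (-4)·(-16) - (-1)·15 = 64 - (-15) = 79
Since det(O) ≠ 0, rank(O) = 2 and the system is completely observable.

79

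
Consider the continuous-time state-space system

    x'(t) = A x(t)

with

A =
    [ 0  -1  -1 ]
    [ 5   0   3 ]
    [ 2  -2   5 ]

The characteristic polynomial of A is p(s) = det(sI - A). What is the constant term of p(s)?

-29

Expand det(sI - A) for the 3×3 matrix.
p(s) = s^3 - 5s^2 + 13s - 29.
(Check: constant term = det(-A) = (-1)^3 det A = -29; coefficient of s^2 = -tr A = -5.)
The constant term is -29.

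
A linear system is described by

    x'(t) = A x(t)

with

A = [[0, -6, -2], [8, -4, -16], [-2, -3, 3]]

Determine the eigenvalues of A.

det(sI - A) = s^3 - (tr A)s^2 + (M11 + M22 + M33)s - det A, where Mii is the 2×2 principal minor of A obtained by deleting row i and column i.
tr A = 0 + (-4) + 3 = -1; M11 = (-4)·3 - (-16)·(-3) = -12 - 48 = -60; M22 = 0·3 - (-2)·(-2) = 0 - 4 = -4; M33 = 0·(-4) - (-6)·8 = 0 - (-48) = 48; sum of minors = -16.
det A = 0·((-4)·3 - (-16)·(-3)) - (-6)·(8·3 - (-16)·(-2)) + (-2)·(8·(-3) - (-4)·(-2)) = 0·(-60) - (-6)·(-8) + (-2)·(-32) = 16.
So p(s) = det(sI - A) = s^3 + s^2 - 16s - 16.
Rational-root test: any integer root divides -16. Testing small divisors, s = -1 works: p(-1) = -1 + 1 + 16 + (-16) = 0, so (s + 1) is a factor.
Dividing, p(s) = (s + 1)(s^2 - 16).
Factor s^2 - 16: two numbers with sum 0 and product -16 are 4 and -4, so s^2 - 16 = (s - 4)(s + 4).
Hence p(s) = (s - 4) (s + 1) (s + 4), with roots -4, -1, 4.
At least one eigenvalue has non-negative real part, so the system is not asymptotically stable.

-4, -1, 4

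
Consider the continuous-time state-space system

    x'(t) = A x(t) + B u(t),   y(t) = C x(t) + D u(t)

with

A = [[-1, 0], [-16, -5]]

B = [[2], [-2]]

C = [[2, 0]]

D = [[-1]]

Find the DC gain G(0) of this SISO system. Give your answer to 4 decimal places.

3.0000

G(0) = C(-A)^{-1}B + D = -C A^{-1} B + D.
det A = 5, so A^{-1} = (1/5)·adj(A) = [[-1, 0], [16/5, -1/5]]
A^{-1} B = [-2, 34/5]^T
C A^{-1} B = -4
G(0) = D - C A^{-1} B = -1 - (-4) = 3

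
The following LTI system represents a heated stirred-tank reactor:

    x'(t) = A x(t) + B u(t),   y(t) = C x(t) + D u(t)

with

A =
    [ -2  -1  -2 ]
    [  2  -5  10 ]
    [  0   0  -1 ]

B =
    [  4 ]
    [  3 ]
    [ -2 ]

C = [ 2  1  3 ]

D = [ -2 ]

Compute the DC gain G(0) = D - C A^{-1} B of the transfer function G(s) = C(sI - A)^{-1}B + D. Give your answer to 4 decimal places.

0.0000

G(0) = C(-A)^{-1}B + D = -C A^{-1} B + D.
det A = -12, so A^{-1} = (1/-12)·adj(A) = [[-5/12, 1/12, 5/3], [-1/6, -1/6, -4/3], [0, 0, -1]]
A^{-1} B = [-19/4, 3/2, 2]^T
C A^{-1} B = -2
G(0) = D - C A^{-1} B = -2 - (-2) = 0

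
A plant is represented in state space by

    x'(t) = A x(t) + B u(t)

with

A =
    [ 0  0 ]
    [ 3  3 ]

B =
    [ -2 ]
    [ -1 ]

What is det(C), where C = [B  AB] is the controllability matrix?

AB = [[0], [-9]]
Controllability matrix C = [B  AB] = [[-2, 0], [-1, -9]]
det(C) = (-2)·(-9) - 0·(-1) = 18 - 0 = 18
Since det(C) ≠ 0, rank(C) = 2 and the system is completely controllable.

18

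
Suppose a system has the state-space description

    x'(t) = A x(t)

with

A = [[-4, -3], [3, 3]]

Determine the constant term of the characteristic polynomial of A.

For a 2×2 matrix, det(sI - A) = s^2 - (tr A)s + det A.
tr A = -1, det A = -3.
So p(s) = s^2 + s - 3.
The constant term is -3.

-3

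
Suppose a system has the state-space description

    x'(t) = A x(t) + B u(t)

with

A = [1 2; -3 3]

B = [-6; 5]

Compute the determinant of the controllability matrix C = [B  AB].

AB = [[4], [33]]
Controllability matrix C = [B  AB] = [[-6, 4], [5, 33]]
det(C) = (-6)·33 - 4·5 = -198 - 20 = -218
Since det(C) ≠ 0, rank(C) = 2 and the system is completely controllable.

-218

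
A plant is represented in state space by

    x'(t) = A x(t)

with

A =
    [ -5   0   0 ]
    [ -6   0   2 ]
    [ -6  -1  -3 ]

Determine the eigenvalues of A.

-5, -2, -1

det(sI - A) = s^3 - (tr A)s^2 + (M11 + M22 + M33)s - det A, where Mii is the 2×2 principal minor of A obtained by deleting row i and column i.
tr A = (-5) + 0 + (-3) = -8; M11 = 0·(-3) - 2·(-1) = 0 - (-2) = 2; M22 = (-5)·(-3) - 0·(-6) = 15 - 0 = 15; M33 = (-5)·0 - 0·(-6) = 0 - 0 = 0; sum of minors = 17.
det A = (-5)·(0·(-3) - 2·(-1)) - 0·((-6)·(-3) - 2·(-6)) + 0·((-6)·(-1) - 0·(-6)) = (-5)·2 - 0·30 + 0·6 = -10.
So p(s) = det(sI - A) = s^3 + 8s^2 + 17s + 10.
Rational-root test: any integer root divides 10. Testing small divisors, s = -1 works: p(-1) = -1 + 8 + (-17) + 10 = 0, so (s + 1) is a factor.
Dividing, p(s) = (s + 1)(s^2 + 7s + 10).
Factor s^2 + 7s + 10: two numbers with sum -7 and product 10 are -2 and -5, so s^2 + 7s + 10 = (s + 2)(s + 5).
Hence p(s) = (s + 1) (s + 2) (s + 5), with roots -5, -2, -1.
All eigenvalues have negative real part, so the system is asymptotically stable.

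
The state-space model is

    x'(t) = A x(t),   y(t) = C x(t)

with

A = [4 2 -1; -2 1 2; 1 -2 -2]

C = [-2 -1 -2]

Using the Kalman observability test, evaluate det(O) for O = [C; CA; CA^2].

-432

CA = [[-8, -1, 4]]
CA^2 = [[-26, -25, -2]]
Observability matrix O = [C; CA; CA^2] = [[-2, -1, -2], [-8, -1, 4], [-26, -25, -2]]
Expanding along the first row, det(O) = (-2)·((-1)·(-2) - 4·(-25)) - (-1)·((-8)·(-2) - 4·(-26)) + (-2)·((-8)·(-25) - (-1)·(-26)) = (-2)·102 - (-1)·120 + (-2)·174 = -432
Since det(O) ≠ 0, rank(O) = 3 and the system is completely observable.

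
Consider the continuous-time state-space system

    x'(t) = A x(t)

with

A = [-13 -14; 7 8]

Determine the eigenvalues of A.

det(sI - A) = s^2 - (tr A)s + det A, with tr A = (-13) + 8 = -5 and det A = (-13)·8 - (-14)·7 = -104 - (-98) = -6.
So p(s) = det(sI - A) = s^2 + 5s - 6.
Factor s^2 + 5s - 6: two numbers with sum -5 and product -6 are 1 and -6, so s^2 + 5s - 6 = (s - 1)(s + 6).
Hence p(s) = (s - 1) (s + 6), with roots -6, 1.
At least one eigenvalue has non-negative real part, so the system is not asymptotically stable.

-6, 1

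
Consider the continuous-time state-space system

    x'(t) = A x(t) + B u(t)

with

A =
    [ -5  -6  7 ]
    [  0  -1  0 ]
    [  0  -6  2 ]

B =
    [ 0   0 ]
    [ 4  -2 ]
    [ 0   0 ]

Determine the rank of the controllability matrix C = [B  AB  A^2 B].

AB = [[-24, 12], [-4, 2], [-24, 12]]
A^2B = [[-24, 12], [4, -2], [-24, 12]]
Controllability matrix C = [B  AB  A^2B] = [[0, 0, -24, 12, -24, 12], [4, -2, -4, 2, 4, -2], [0, 0, -24, 12, -24, 12]]
The rows r1, r2, r3 of C are linearly dependent: -r1 + r3 = 0 (check each entry), so rank(C) ≤ 2.
The 2×2 minor from rows 1, 2, columns 1, 3 is 0·(-4) - (-24)·4 = 0 - (-96) = 96 ≠ 0, so rank(C) = 2.
rank(C) = 2 < n = 3, so the pair (A, B) is not completely controllable.

2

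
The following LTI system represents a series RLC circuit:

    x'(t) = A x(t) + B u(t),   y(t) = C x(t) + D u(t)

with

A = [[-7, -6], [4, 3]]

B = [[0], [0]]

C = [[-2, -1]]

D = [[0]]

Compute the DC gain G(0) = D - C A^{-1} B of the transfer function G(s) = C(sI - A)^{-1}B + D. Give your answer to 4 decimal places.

G(0) = C(-A)^{-1}B + D = -C A^{-1} B + D.
det A = 3, so A^{-1} = (1/3)·adj(A) = [[1, 2], [-4/3, -7/3]]
A^{-1} B = [0, 0]^T
C A^{-1} B = 0
G(0) = D - C A^{-1} B = 0 - (0) = 0

0.0000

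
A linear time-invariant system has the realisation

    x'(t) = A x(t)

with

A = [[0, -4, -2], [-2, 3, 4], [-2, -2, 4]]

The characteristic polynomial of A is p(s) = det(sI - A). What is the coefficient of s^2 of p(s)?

-7

Expand det(sI - A) for the 3×3 matrix.
p(s) = s^3 - 7s^2 + 8s + 20.
(Check: constant term = det(-A) = (-1)^3 det A = 20; coefficient of s^2 = -tr A = -7.)
The coefficient of s^2 is -7.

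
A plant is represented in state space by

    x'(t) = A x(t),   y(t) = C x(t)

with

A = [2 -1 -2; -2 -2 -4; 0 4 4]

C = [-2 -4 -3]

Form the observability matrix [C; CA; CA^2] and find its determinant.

CA = [[4, -2, 8]]
CA^2 = [[12, 32, 32]]
Observability matrix O = [C; CA; CA^2] = [[-2, -4, -3], [4, -2, 8], [12, 32, 32]]
Expanding along the first row, det(O) = (-2)·((-2)·32 - 8·32) - (-4)·(4·32 - 8·12) + (-3)·(4·32 - (-2)·12) = (-2)·(-320) - (-4)·32 + (-3)·152 = 312
Since det(O) ≠ 0, rank(O) = 3 and the system is completely observable.

312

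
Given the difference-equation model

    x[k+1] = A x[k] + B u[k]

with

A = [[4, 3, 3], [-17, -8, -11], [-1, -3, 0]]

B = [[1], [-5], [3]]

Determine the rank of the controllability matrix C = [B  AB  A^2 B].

2

AB = [[-2], [-10], [14]]
A^2B = [[4], [-40], [32]]
Controllability matrix C = [B  AB  A^2B] = [[1, -2, 4], [-5, -10, -40], [3, 14, 32]]
The rows r1, r2, r3 of C are linearly dependent: 2·r1 + r2 + r3 = 0 (check each entry), so rank(C) ≤ 2.
The 2×2 minor from rows 1, 2, columns 1, 2 is 1·(-10) - (-2)·(-5) = -10 - 10 = -20 ≠ 0, so rank(C) = 2.
rank(C) = 2 < n = 3, so the pair (A, B) is not completely controllable.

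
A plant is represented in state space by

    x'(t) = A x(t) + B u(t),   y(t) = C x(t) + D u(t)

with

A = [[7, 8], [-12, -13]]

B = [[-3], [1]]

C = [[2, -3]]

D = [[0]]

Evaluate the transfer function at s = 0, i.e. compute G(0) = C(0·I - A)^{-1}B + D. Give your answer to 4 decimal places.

G(0) = C(-A)^{-1}B + D = -C A^{-1} B + D.
det A = 5, so A^{-1} = (1/5)·adj(A) = [[-13/5, -8/5], [12/5, 7/5]]
A^{-1} B = [31/5, -29/5]^T
C A^{-1} B = 149/5
G(0) = D - C A^{-1} B = 0 - (149/5) = -149/5 ≈ -29.8000

-29.8000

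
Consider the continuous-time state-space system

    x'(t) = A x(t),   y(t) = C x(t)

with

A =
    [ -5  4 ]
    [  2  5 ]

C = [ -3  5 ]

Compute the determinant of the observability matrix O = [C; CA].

-164

CA = [[25, 13]]
Observability matrix O = [C; CA] = [[-3, 5], [25, 13]]
det(O) = (-3)·13 - 5·25 = -39 - 125 = -164
Since det(O) ≠ 0, rank(O) = 2 and the system is completely observable.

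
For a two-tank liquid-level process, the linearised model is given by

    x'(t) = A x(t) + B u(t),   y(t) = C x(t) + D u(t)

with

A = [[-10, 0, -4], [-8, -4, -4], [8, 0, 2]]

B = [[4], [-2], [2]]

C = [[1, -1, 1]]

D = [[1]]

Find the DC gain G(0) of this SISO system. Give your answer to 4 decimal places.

6.1667

G(0) = C(-A)^{-1}B + D = -C A^{-1} B + D.
det A = -48, so A^{-1} = (1/-48)·adj(A) = [[1/6, 0, 1/3], [1/3, -1/4, 1/6], [-2/3, 0, -5/6]]
A^{-1} B = [4/3, 13/6, -13/3]^T
C A^{-1} B = -31/6
G(0) = D - C A^{-1} B = 1 - (-31/6) = 37/6 ≈ 6.1667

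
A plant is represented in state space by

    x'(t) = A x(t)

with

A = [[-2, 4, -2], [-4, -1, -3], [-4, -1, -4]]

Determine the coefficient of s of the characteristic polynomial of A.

Expand det(sI - A) for the 3×3 matrix.
p(s) = s^3 + 7s^2 + 19s + 18.
(Check: constant term = det(-A) = (-1)^3 det A = 18; coefficient of s^2 = -tr A = 7.)
The coefficient of s is 19.

19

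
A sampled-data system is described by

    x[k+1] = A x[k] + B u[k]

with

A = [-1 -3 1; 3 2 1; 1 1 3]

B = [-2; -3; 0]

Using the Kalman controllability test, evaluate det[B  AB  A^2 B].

AB = [[11], [-12], [-5]]
A^2B = [[20], [4], [-16]]
Controllability matrix C = [B  AB  A^2B] = [[-2, 11, 20], [-3, -12, 4], [0, -5, -16]]
Expanding along the first row, det(C) = (-2)·((-12)·(-16) - 4·(-5)) - 11·((-3)·(-16) - 4·0) + 20·((-3)·(-5) - (-12)·0) = (-2)·212 - 11·48 + 20·15 = -652
Since det(C) ≠ 0, rank(C) = 3 and the system is completely controllable.

-652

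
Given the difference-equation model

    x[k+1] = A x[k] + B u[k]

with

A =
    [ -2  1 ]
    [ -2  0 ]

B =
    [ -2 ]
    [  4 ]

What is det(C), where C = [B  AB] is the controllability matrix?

-40

AB = [[8], [4]]
Controllability matrix C = [B  AB] = [[-2, 8], [4, 4]]
det(C) = (-2)·4 - 8·4 = -8 - 32 = -40
Since det(C) ≠ 0, rank(C) = 2 and the system is completely controllable.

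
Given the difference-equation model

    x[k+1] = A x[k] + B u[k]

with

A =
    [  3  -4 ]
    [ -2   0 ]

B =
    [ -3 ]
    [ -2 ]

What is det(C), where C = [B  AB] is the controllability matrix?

-20

AB = [[-1], [6]]
Controllability matrix C = [B  AB] = [[-3, -1], [-2, 6]]
det(C) = (-3)·6 - (-1)·(-2) = -18 - 2 = -20
Since det(C) ≠ 0, rank(C) = 2 and the system is completely controllable.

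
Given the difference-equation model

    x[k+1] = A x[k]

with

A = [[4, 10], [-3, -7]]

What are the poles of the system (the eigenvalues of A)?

det(zI - A) = z^2 - (tr A)z + det A, with tr A = 4 + (-7) = -3 and det A = 4·(-7) - 10·(-3) = -28 - (-30) = 2.
So p(z) = det(zI - A) = z^2 + 3z + 2.
Factor z^2 + 3z + 2: two numbers with sum -3 and product 2 are -1 and -2, so z^2 + 3z + 2 = (z + 1)(z + 2).
Hence p(z) = (z + 1) (z + 2), with roots -2, -1.

-2, -1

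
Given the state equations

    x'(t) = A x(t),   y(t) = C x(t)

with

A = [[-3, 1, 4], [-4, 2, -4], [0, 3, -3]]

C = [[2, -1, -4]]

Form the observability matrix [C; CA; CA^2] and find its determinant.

CA = [[-2, -12, 24]]
CA^2 = [[54, 46, -32]]
Observability matrix O = [C; CA; CA^2] = [[2, -1, -4], [-2, -12, 24], [54, 46, -32]]
Expanding along the first row, det(O) = 2·((-12)·(-32) - 24·46) - (-1)·((-2)·(-32) - 24·54) + (-4)·((-2)·46 - (-12)·54) = 2·(-720) - (-1)·(-1232) + (-4)·556 = -4896
Since det(O) ≠ 0, rank(O) = 3 and the system is completely observable.

-4896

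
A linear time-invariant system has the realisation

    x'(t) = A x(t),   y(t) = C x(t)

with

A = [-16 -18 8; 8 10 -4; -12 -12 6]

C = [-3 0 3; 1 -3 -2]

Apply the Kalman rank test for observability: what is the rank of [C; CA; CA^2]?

CA = [[12, 18, -6], [-16, -24, 8]]
CA^2 = [[24, 36, -12], [-32, -48, 16]]
Observability matrix O = [C; CA; CA^2] = [[-3, 0, 3], [1, -3, -2], [12, 18, -6], [-16, -24, 8], [24, 36, -12], [-32, -48, 16]]
The columns c1, c2, c3 of O are linearly dependent: 3·c1 - c2 + 3·c3 = 0 (check each entry), so rank(O) ≤ 2.
The 2×2 minor from rows 1, 2, columns 1, 2 is (-3)·(-3) - 0·1 = 9 - 0 = 9 ≠ 0, so rank(O) = 2.
rank(O) = 2 < n = 3, so the pair (A, C) is not completely observable.

2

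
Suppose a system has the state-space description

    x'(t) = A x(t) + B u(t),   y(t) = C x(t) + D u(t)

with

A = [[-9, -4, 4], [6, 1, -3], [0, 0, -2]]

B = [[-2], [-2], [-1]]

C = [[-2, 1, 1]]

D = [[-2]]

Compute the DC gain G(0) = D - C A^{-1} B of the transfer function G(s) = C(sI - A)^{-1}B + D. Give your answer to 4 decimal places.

G(0) = C(-A)^{-1}B + D = -C A^{-1} B + D.
det A = -30, so A^{-1} = (1/-30)·adj(A) = [[1/15, 4/15, -4/15], [-2/5, -3/5, 1/10], [0, 0, -1/2]]
A^{-1} B = [-2/5, 19/10, 1/2]^T
C A^{-1} B = 16/5
G(0) = D - C A^{-1} B = -2 - (16/5) = -26/5 ≈ -5.2000

-5.2000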